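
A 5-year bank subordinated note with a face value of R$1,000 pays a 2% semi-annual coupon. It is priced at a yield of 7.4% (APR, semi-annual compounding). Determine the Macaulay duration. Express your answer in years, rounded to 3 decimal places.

4.746 years

Periodic yield y = 0.037. Discount each cash flow and weight by its period:
  t   CF        PV=CF/(1+0.037)^t    t·PV
  1        10.00         9.6432         9.6432
  2        10.00         9.2991        18.5983
  3        10.00         8.9673        26.9020
  4        10.00         8.6474        34.5896
  5        10.00         8.3389        41.6943
  6        10.00         8.0413        48.2479
  7        10.00         7.7544        54.2809
  8        10.00         7.4777        59.8219
  9        10.00         7.2109        64.8984
  10    1,010.00       702.3180     7,023.1802
  Σ                    777.6983     7,381.8565
Price P = Σ PV = 777.6983.
Macaulay duration = Σ(t·PV) / P = 7,381.8565 / 777.6983 = 9.49193 half-year periods.
In years: 9.49193 / 2 = 4.74596 years.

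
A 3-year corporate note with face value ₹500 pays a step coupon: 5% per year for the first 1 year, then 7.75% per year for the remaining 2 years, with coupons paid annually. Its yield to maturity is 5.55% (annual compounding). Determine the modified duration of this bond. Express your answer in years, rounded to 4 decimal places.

Periodic yield y = 0.0555. First find Macaulay duration:
  t   CF        PV=CF/(1+0.0555)^t    t·PV
  1        25.00        23.6855        23.6855
  2        38.75        34.7821        69.5641
  3       538.75       458.1551     1,374.4654
  Σ                    516.6227     1,467.7150
P = 516.6227; Macaulay duration = 1,467.7150 / 516.6227 = 2.84098 years.
Modified duration = D_Mac / (1 + y) = 2.84098 / 1.0555 = 2.69160 years.

2.6916 years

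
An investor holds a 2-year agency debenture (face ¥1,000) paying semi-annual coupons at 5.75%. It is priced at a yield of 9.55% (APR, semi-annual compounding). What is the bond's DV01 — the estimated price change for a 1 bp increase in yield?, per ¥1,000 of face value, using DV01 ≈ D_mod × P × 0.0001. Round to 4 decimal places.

¥0.1703

Periodic yield y = 0.04775.
  t   CF        PV=CF/(1+0.04775)^t    t·PV
  1        28.75        27.4398        27.4398
  2        28.75        26.1892        52.3784
  3        28.75        24.9957        74.9870
  4     1,028.75       853.6487     3,414.5947
  Σ                    932.2733     3,569.3999
P = 932.2733; D_Mac = 3.82871 half-year periods = 1.91435 yrs; D_mod = 1.82711 yrs.
DV01 ≈ 1.82711 × 932.2733 × 0.0001 = 0.170336.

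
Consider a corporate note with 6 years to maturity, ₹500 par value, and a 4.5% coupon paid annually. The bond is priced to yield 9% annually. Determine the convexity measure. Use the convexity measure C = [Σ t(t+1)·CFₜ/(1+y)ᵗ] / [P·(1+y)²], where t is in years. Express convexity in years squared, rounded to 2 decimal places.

With y = 0.09:
  t   CF        PV=CF/(1+0.09)^t    t·PV        t(t+1)·PV
  1        22.50        20.6422        20.6422          41.2844
  2        22.50        18.9378        37.8756         113.6268
  3        22.50        17.3741        52.1224         208.4895
  4        22.50        15.9396        63.7583         318.7913
  5        22.50        14.6235        73.1173         438.7037
  6       522.50       311.5497     1,869.2981      13,085.0865
  Σ                    399.0668     2,116.8138      14,205.9823
P = 399.0668.
Convexity = Σ t(t+1)·PV / [P·(1+y)²] = 14,205.9823 / (399.0668 × 1.188100) = 29.96213.

29.96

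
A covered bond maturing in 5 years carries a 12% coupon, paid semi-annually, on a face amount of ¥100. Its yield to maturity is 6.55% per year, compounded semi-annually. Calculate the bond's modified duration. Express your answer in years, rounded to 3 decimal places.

3.894 years

Periodic yield y = 0.03275. First find Macaulay duration:
  t   CF        PV=CF/(1+0.03275)^t    t·PV
  1         6.00         5.8097         5.8097
  2         6.00         5.6255        11.2510
  3         6.00         5.4471        16.3413
  4         6.00         5.2744        21.0975
  5         6.00         5.1071        25.5356
  6         6.00         4.9452        29.6709
  7         6.00         4.7883        33.5184
  8         6.00         4.6365        37.0919
  9         6.00         4.4895        40.4052
  10      106.00        76.7987       767.9869
  Σ                    122.9220       988.7084
P = 122.9220; Macaulay duration = 988.7084 / 122.9220 = 8.04338 half-year periods = 4.02169 years.
Modified duration = D_Mac / (1 + y) = 4.02169 / 1.03275 = 3.89416 years.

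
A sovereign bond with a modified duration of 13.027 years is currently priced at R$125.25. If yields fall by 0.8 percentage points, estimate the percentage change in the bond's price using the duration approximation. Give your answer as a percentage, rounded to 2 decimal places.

+10.42%

Duration approximation: ΔP/P ≈ -D_mod · Δy = -13.027 × (-0.008) = +0.104216.
As a percentage: +10.4216%.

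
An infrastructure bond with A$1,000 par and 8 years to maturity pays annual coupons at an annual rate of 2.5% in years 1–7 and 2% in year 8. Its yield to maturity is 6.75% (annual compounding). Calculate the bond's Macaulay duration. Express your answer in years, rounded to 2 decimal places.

Periodic yield y = 0.0675. Discount each cash flow and weight by its year:
  t   CF        PV=CF/(1+0.0675)^t    t·PV
  1        25.00        23.4192        23.4192
  2        25.00        21.9384        43.8767
  3        25.00        20.5512        61.6535
  4        25.00        19.2517        77.0067
  5        25.00        18.0344        90.1718
  6        25.00        16.8940       101.3641
  7        25.00        15.8258       110.7804
  8     1,020.00       604.8631     4,838.9049
  Σ                    740.7776     5,347.1772
Price P = Σ PV = 740.7776.
Macaulay duration = Σ(t·PV) / P = 5,347.1772 / 740.7776 = 7.21833 years.

7.22 years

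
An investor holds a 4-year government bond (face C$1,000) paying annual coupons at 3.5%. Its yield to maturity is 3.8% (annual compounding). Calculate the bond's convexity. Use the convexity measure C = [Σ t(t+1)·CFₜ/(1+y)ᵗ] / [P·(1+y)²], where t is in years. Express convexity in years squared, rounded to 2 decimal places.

With y = 0.038:
  t   CF        PV=CF/(1+0.038)^t    t·PV        t(t+1)·PV
  1        35.00        33.7187        33.7187          67.4374
  2        35.00        32.4843        64.9686         194.9057
  3        35.00        31.2951        93.8852         375.5409
  4     1,035.00       891.5607     3,566.2430      17,831.2148
  Σ                    989.0588     3,758.8154      18,469.0988
P = 989.0588.
Convexity = Σ t(t+1)·PV / [P·(1+y)²] = 18,469.0988 / (989.0588 × 1.077444) = 17.33121.

17.33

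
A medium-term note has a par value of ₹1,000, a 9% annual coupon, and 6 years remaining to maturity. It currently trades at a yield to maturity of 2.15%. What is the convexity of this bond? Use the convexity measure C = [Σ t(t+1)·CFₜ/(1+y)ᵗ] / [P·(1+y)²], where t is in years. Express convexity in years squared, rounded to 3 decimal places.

With y = 0.0215:
  t   CF        PV=CF/(1+0.0215)^t    t·PV        t(t+1)·PV
  1        90.00        88.1057        88.1057         176.2115
  2        90.00        86.2513       172.5026         517.5079
  3        90.00        84.4360       253.3079       1,013.2314
  4        90.00        82.6588       330.6351       1,653.1757
  5        90.00        80.9190       404.5951       2,427.5708
  6     1,090.00       959.3924     5,756.3544      40,294.4806
  Σ                  1,381.7632     7,005.5009      46,082.1780
P = 1,381.7632.
Convexity = Σ t(t+1)·PV / [P·(1+y)²] = 46,082.1780 / (1,381.7632 × 1.043462) = 31.96117.

31.961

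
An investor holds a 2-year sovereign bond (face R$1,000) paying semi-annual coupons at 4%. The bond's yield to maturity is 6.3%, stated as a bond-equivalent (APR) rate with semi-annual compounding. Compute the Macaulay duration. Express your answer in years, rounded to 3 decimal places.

1.940 years

Periodic yield y = 0.0315. Discount each cash flow and weight by its period:
  t   CF        PV=CF/(1+0.0315)^t    t·PV
  1        20.00        19.3892        19.3892
  2        20.00        18.7971        37.5943
  3        20.00        18.2231        54.6693
  4     1,020.00       900.9968     3,603.9872
  Σ                    957.4063     3,715.6400
Price P = Σ PV = 957.4063.
Macaulay duration = Σ(t·PV) / P = 3,715.6400 / 957.4063 = 3.88094 half-year periods.
In years: 3.88094 / 2 = 1.94047 years.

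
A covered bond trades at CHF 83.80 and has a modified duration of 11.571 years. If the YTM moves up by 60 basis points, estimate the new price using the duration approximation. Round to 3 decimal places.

CHF 77.982

Duration approximation: ΔP/P ≈ -D_mod · Δy = -11.571 × (+0.006) = -0.069426.
New price ≈ 83.80 × (1 - 0.069426) = 77.9821012.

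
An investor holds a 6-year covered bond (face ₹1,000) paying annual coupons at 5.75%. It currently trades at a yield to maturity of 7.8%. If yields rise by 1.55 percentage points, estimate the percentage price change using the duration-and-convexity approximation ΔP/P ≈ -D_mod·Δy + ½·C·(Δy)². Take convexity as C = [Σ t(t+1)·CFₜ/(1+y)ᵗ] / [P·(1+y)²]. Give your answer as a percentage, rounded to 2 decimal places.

With y = 0.078:
  t   CF        PV=CF/(1+0.078)^t    t·PV        t(t+1)·PV
  1        57.50        53.3395        53.3395         106.6790
  2        57.50        49.4801        98.9601         296.8804
  3        57.50        45.8999       137.6996         550.7986
  4        57.50        42.5787       170.3150         851.5748
  5        57.50        39.4979       197.4895       1,184.9371
  6     1,057.50       673.8571     4,043.1426      28,301.9984
  Σ                    904.6532     4,700.9464      31,292.8683
P = 904.6532; D_Mac = 5.19641 yrs; D_mod = 4.82041 yrs; C = 29.76636.
Duration effect: -4.82041 × (+0.0155) = -0.074716
Convexity effect: 0.5 × 29.76636 × (0.0155)² = +0.0035757
ΔP/P ≈ -0.074716 + 0.0035757 = -0.071141 = -7.1141%.

-7.11%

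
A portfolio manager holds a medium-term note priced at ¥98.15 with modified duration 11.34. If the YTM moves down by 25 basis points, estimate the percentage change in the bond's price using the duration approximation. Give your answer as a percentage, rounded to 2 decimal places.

Duration approximation: ΔP/P ≈ -D_mod · Δy = -11.34 × (-0.0025) = +0.028350.
As a percentage: +2.8350%.

+2.84%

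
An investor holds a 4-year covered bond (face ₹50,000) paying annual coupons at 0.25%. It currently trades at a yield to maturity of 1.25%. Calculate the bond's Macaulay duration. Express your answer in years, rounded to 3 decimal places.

Periodic yield y = 0.0125. Discount each cash flow and weight by its year:
  t   CF        PV=CF/(1+0.0125)^t    t·PV
  1       125.00       123.4568       123.4568
  2       125.00       121.9326       243.8653
  3       125.00       120.4273       361.2819
  4    50,125.00    47,695.1543   190,780.6172
  Σ                 48,060.9710   191,509.2211
Price P = Σ PV = 48,060.9710.
Macaulay duration = Σ(t·PV) / P = 191,509.2211 / 48,060.9710 = 3.98471 years.

3.985 years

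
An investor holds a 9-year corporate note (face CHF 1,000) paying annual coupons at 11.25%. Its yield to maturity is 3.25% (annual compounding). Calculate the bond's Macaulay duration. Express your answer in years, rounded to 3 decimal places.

6.742 years

Periodic yield y = 0.0325. Discount each cash flow and weight by its year:
  t   CF        PV=CF/(1+0.0325)^t    t·PV
  1       112.50       108.9588       108.9588
  2       112.50       105.5291       211.0583
  3       112.50       102.2074       306.6222
  4       112.50        98.9902       395.9609
  5       112.50        95.8743       479.3715
  6       112.50        92.8565       557.1388
  7       112.50        89.9336       629.5354
  8       112.50        87.1028       696.8223
  9     1,112.50       834.2371     7,508.1335
  Σ                  1,615.6898    10,893.6017
Price P = Σ PV = 1,615.6898.
Macaulay duration = Σ(t·PV) / P = 10,893.6017 / 1,615.6898 = 6.74238 years.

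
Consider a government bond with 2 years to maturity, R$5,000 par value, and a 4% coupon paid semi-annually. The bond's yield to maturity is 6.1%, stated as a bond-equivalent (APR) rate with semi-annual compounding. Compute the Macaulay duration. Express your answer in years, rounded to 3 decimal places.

Periodic yield y = 0.0305. Discount each cash flow and weight by its period:
  t   CF        PV=CF/(1+0.0305)^t    t·PV
  1       100.00        97.0403        97.0403
  2       100.00        94.1681       188.3363
  3       100.00        91.3810       274.1431
  4     5,100.00     4,522.4960    18,089.9840
  Σ                  4,805.0854    18,649.5036
Price P = Σ PV = 4,805.0854.
Macaulay duration = Σ(t·PV) / P = 18,649.5036 / 4,805.0854 = 3.88120 half-year periods.
In years: 3.88120 / 2 = 1.94060 years.

1.941 years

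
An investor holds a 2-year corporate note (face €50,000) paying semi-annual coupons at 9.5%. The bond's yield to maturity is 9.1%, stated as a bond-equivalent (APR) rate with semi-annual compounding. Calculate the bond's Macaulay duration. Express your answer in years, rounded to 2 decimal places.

Periodic yield y = 0.0455. Discount each cash flow and weight by its period:
  t   CF        PV=CF/(1+0.0455)^t    t·PV
  1     2,375.00     2,271.6404     2,271.6404
  2     2,375.00     2,172.7789     4,345.5578
  3     2,375.00     2,078.2199     6,234.6597
  4    52,375.00    43,835.6941   175,342.7763
  Σ                 50,358.3333   188,194.6343
Price P = Σ PV = 50,358.3333.
Macaulay duration = Σ(t·PV) / P = 188,194.6343 / 50,358.3333 = 3.73711 half-year periods.
In years: 3.73711 / 2 = 1.86856 years.

1.87 years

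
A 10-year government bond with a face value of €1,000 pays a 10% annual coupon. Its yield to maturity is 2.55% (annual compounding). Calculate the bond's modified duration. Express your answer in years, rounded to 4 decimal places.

7.3232 years

Periodic yield y = 0.0255. First find Macaulay duration:
  t   CF        PV=CF/(1+0.0255)^t    t·PV
  1       100.00        97.5134        97.5134
  2       100.00        95.0886       190.1773
  3       100.00        92.7242       278.1725
  4       100.00        90.4185       361.6740
  5       100.00        88.1702       440.8508
  6       100.00        85.9777       515.8664
  7       100.00        83.8398       586.8788
  8       100.00        81.7551       654.0405
  9       100.00        79.7222       717.4994
  10    1,100.00       855.1377     8,551.3767
  Σ                  1,650.3474    12,394.0499
P = 1,650.3474; Macaulay duration = 12,394.0499 / 1,650.3474 = 7.50996 years.
Modified duration = D_Mac / (1 + y) = 7.50996 / 1.0255 = 7.32322 years.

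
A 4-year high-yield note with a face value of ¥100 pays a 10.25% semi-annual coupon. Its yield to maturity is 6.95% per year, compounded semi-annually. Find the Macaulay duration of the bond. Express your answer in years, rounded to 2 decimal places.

3.42 years

Periodic yield y = 0.03475. Discount each cash flow and weight by its period:
  t   CF        PV=CF/(1+0.03475)^t    t·PV
  1        5.125         4.9529         4.9529
  2        5.125         4.7866         9.5731
  3        5.125         4.6258        13.8774
  4        5.125         4.4705        17.8818
  5        5.125         4.3203        21.6016
  6        5.125         4.1752        25.0514
  7        5.125         4.0350        28.2451
  8      105.125        79.9876       639.9006
  Σ                    111.3539       761.0841
Price P = Σ PV = 111.3539.
Macaulay duration = Σ(t·PV) / P = 761.0841 / 111.3539 = 6.83482 half-year periods.
In years: 6.83482 / 2 = 3.41741 years.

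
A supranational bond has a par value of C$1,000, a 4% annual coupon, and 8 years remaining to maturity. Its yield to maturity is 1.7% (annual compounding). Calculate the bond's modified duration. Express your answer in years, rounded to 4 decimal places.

6.9716 years

Periodic yield y = 0.017. First find Macaulay duration:
  t   CF        PV=CF/(1+0.017)^t    t·PV
  1        40.00        39.3314        39.3314
  2        40.00        38.6739        77.3478
  3        40.00        38.0274       114.0823
  4        40.00        37.3918       149.5671
  5        40.00        36.7667       183.8337
  6        40.00        36.1522       216.9130
  7        40.00        35.5478       248.8349
  8     1,040.00       908.7946     7,270.3564
  Σ                  1,170.6858     8,300.2667
P = 1,170.6858; Macaulay duration = 8,300.2667 / 1,170.6858 = 7.09009 years.
Modified duration = D_Mac / (1 + y) = 7.09009 / 1.017 = 6.97157 years.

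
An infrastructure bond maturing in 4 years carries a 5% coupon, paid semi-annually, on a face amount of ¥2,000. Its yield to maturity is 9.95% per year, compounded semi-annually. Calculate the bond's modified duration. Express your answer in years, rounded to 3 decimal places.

3.466 years

Periodic yield y = 0.04975. First find Macaulay duration:
  t   CF        PV=CF/(1+0.04975)^t    t·PV
  1        50.00        47.6304        47.6304
  2        50.00        45.3731        90.7462
  3        50.00        43.2227       129.6682
  4        50.00        41.1743       164.6973
  5        50.00        39.2230       196.1149
  6        50.00        37.3641       224.1847
  7        50.00        35.5933       249.1534
  8     2,050.00     1,390.1664    11,121.3314
  Σ                  1,679.7474    12,223.5265
P = 1,679.7474; Macaulay duration = 12,223.5265 / 1,679.7474 = 7.27700 half-year periods = 3.63850 years.
Modified duration = D_Mac / (1 + y) = 3.63850 / 1.04975 = 3.46606 years.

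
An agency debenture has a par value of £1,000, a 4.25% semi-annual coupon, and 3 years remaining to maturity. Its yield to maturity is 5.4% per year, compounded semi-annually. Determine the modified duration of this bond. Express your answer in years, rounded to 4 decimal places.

2.7705 years

Periodic yield y = 0.027. First find Macaulay duration:
  t   CF        PV=CF/(1+0.027)^t    t·PV
  1        21.25        20.6913        20.6913
  2        21.25        20.1474        40.2947
  3        21.25        19.6177        58.8530
  4        21.25        19.1019        76.4077
  5        21.25        18.5997        92.9987
  6     1,021.25       870.3810     5,222.2861
  Σ                    968.5390     5,511.5315
P = 968.5390; Macaulay duration = 5,511.5315 / 968.5390 = 5.69056 half-year periods = 2.84528 years.
Modified duration = D_Mac / (1 + y) = 2.84528 / 1.027 = 2.77048 years.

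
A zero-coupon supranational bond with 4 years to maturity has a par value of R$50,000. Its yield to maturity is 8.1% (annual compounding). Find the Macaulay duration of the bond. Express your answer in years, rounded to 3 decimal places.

A zero-coupon bond has a single cash flow at maturity, so its Macaulay duration equals its maturity: 4 years.

4.000 years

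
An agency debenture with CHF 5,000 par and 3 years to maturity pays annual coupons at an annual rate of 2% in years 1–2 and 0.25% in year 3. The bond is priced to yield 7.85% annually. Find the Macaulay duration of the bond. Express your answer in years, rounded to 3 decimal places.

2.935 years

Periodic yield y = 0.0785. Discount each cash flow and weight by its year:
  t   CF        PV=CF/(1+0.0785)^t    t·PV
  1       100.00        92.7214        92.7214
  2       100.00        85.9725       171.9451
  3     5,012.50     3,995.7098    11,987.1294
  Σ                  4,174.4037    12,251.7958
Price P = Σ PV = 4,174.4037.
Macaulay duration = Σ(t·PV) / P = 12,251.7958 / 4,174.4037 = 2.93498 years.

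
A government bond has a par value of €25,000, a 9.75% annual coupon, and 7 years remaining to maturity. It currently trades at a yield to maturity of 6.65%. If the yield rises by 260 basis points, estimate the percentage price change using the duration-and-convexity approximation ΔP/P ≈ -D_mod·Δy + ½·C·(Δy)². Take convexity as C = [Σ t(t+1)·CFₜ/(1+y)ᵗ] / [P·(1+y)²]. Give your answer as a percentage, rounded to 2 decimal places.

-12.25%

With y = 0.0665:
  t   CF        PV=CF/(1+0.0665)^t    t·PV        t(t+1)·PV
  1     2,437.50     2,285.5134     2,285.5134       4,571.0267
  2     2,437.50     2,143.0036     4,286.0072      12,858.0217
  3     2,437.50     2,009.3799     6,028.1396      24,112.5583
  4     2,437.50     1,884.0880     7,536.3520      37,681.7601
  5     2,437.50     1,766.6085     8,833.0427      52,998.2562
  6     2,437.50     1,656.4543     9,938.7260      69,571.0817
  7    27,437.50    17,483.1031   122,381.7218     979,053.7746
  Σ                 29,228.1508   161,289.5027   1,180,846.4794
P = 29,228.1508; D_Mac = 5.51829 yrs; D_mod = 5.17421 yrs; C = 35.51979.
Duration effect: -5.17421 × (+0.026) = -0.134529
Convexity effect: 0.5 × 35.51979 × (0.026)² = +0.0120057
ΔP/P ≈ -0.134529 + 0.0120057 = -0.122524 = -12.2524%.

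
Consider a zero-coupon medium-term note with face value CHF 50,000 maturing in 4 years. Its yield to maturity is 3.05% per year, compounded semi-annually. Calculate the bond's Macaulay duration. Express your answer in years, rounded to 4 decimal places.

4.0000 years

A zero-coupon bond has a single cash flow at maturity, so its Macaulay duration equals its maturity: 4 years.
(Equivalently: 8 semi-annual periods ÷ 2 = 4 years.)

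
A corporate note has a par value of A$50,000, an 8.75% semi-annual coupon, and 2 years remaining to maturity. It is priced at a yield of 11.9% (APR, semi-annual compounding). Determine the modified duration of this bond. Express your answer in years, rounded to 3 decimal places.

1.769 years

Periodic yield y = 0.0595. First find Macaulay duration:
  t   CF        PV=CF/(1+0.0595)^t    t·PV
  1     2,187.50     2,064.6531     2,064.6531
  2     2,187.50     1,948.7052     3,897.4104
  3     2,187.50     1,839.2687     5,517.8061
  4    52,187.50    41,415.4752   165,661.9007
  Σ                 47,268.1022   177,141.7703
P = 47,268.1022; Macaulay duration = 177,141.7703 / 47,268.1022 = 3.74760 half-year periods = 1.87380 years.
Modified duration = D_Mac / (1 + y) = 1.87380 / 1.0595 = 1.76857 years.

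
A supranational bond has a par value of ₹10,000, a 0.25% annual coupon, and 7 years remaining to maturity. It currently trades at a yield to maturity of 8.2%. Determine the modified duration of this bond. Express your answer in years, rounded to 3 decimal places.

Periodic yield y = 0.082. First find Macaulay duration:
  t   CF        PV=CF/(1+0.082)^t    t·PV
  1        25.00        23.1054        23.1054
  2        25.00        21.3543        42.7086
  3        25.00        19.7360        59.2079
  4        25.00        18.2403        72.9610
  5        25.00        16.8579        84.2895
  6        25.00        15.5803        93.4819
  7    10,025.00     5,774.2230    40,419.5613
  Σ                  5,889.0972    40,795.3157
P = 5,889.0972; Macaulay duration = 40,795.3157 / 5,889.0972 = 6.92726 years.
Modified duration = D_Mac / (1 + y) = 6.92726 / 1.082 = 6.40227 years.

6.402 years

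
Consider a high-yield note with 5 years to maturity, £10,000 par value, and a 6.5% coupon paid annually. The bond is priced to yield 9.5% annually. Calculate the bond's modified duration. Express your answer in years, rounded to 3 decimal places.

Periodic yield y = 0.095. First find Macaulay duration:
  t   CF        PV=CF/(1+0.095)^t    t·PV
  1       650.00       593.6073       593.6073
  2       650.00       542.1071     1,084.2143
  3       650.00       495.0750     1,485.2250
  4       650.00       452.1233     1,808.4932
  5    10,650.00     6,765.1746    33,825.8732
  Σ                  8,848.0874    38,797.4129
P = 8,848.0874; Macaulay duration = 38,797.4129 / 8,848.0874 = 4.38484 years.
Modified duration = D_Mac / (1 + y) = 4.38484 / 1.095 = 4.00442 years.

4.004 years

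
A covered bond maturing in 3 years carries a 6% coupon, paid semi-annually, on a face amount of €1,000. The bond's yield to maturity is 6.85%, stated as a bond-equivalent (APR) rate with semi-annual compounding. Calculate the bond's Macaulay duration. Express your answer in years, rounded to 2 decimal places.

Periodic yield y = 0.03425. Discount each cash flow and weight by its period:
  t   CF        PV=CF/(1+0.03425)^t    t·PV
  1        30.00        29.0065        29.0065
  2        30.00        28.0460        56.0919
  3        30.00        27.1172        81.3516
  4        30.00        26.2192       104.8767
  5        30.00        25.3509       126.7546
  6     1,030.00       841.5580     5,049.3479
  Σ                    977.2978     5,447.4292
Price P = Σ PV = 977.2978.
Macaulay duration = Σ(t·PV) / P = 5,447.4292 / 977.2978 = 5.57397 half-year periods.
In years: 5.57397 / 2 = 2.78699 years.

2.79 years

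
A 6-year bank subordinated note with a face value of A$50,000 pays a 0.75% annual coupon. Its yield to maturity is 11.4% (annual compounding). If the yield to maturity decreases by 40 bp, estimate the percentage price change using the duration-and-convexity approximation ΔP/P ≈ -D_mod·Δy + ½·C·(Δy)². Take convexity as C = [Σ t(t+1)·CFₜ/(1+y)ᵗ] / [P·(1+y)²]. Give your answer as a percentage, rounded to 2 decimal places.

+2.12%

With y = 0.114:
  t   CF        PV=CF/(1+0.114)^t    t·PV        t(t+1)·PV
  1       375.00       336.6248       336.6248         673.2496
  2       375.00       302.1766       604.3533       1,813.0598
  3       375.00       271.2537       813.7611       3,255.0446
  4       375.00       243.4953       973.9810       4,869.9051
  5       375.00       218.5774     1,092.8871       6,557.3229
  6    50,375.00    26,357.4817   158,144.8904   1,107,014.2326
  Σ                 27,729.6095   161,966.4977   1,124,182.8145
P = 27,729.6095; D_Mac = 5.84092 yrs; D_mod = 5.24320 yrs; C = 32.66802.
Duration effect: -5.24320 × (-0.004) = +0.020973
Convexity effect: 0.5 × 32.66802 × (-0.004)² = +0.0002613
ΔP/P ≈ +0.020973 + 0.0002613 = +0.021234 = +2.1234%.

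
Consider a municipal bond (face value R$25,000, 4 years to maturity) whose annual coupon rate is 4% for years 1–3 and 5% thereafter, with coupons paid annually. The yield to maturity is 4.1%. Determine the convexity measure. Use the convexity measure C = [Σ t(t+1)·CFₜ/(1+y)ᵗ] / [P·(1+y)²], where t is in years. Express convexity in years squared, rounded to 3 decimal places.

With y = 0.041:
  t   CF        PV=CF/(1+0.041)^t    t·PV        t(t+1)·PV
  1     1,000.00       960.6148       960.6148       1,921.2296
  2     1,000.00       922.7808     1,845.5616       5,536.6847
  3     1,000.00       886.4369     2,659.3106      10,637.2424
  4    26,250.00    22,352.5147    89,410.0589     447,050.2946
  Σ                 25,122.3472    94,875.5459     465,145.4513
P = 25,122.3472.
Convexity = Σ t(t+1)·PV / [P·(1+y)²] = 465,145.4513 / (25,122.3472 × 1.083681) = 17.08548.

17.085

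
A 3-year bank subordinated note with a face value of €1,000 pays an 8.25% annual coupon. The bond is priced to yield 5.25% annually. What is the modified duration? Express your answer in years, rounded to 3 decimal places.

2.647 years

Periodic yield y = 0.0525. First find Macaulay duration:
  t   CF        PV=CF/(1+0.0525)^t    t·PV
  1        82.50        78.3848        78.3848
  2        82.50        74.4749       148.9497
  3     1,082.50       928.4566     2,785.3697
  Σ                  1,081.3162     3,012.7042
P = 1,081.3162; Macaulay duration = 3,012.7042 / 1,081.3162 = 2.78615 years.
Modified duration = D_Mac / (1 + y) = 2.78615 / 1.0525 = 2.64717 years.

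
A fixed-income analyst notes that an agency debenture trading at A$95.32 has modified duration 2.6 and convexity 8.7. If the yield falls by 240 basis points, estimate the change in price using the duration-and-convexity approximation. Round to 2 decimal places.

+A$6.19

Duration effect: -D_mod·Δy = -2.6 × (-0.024) = +0.062400
Convexity effect: ½·C·(Δy)² = 0.5 × 8.7 × (-0.024)² = +0.0025056
ΔP/P ≈ +0.062400 + 0.0025056 = +0.0649056
ΔP ≈ 95.32 × (+0.0649056) = +6.186801792.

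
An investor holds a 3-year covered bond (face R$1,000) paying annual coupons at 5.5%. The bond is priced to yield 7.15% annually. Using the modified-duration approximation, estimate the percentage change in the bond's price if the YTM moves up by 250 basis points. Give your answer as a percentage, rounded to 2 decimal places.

-6.63%

Periodic yield y = 0.0715. Modified duration first:
  t   CF        PV=CF/(1+0.0715)^t    t·PV
  1        55.00        51.3299        51.3299
  2        55.00        47.9047        95.8094
  3     1,055.00       857.5825     2,572.7476
  Σ                    956.8172     2,719.8870
P = 956.8172; D_Mac = 2.84264 yrs; D_mod = 2.84264/(1+0.0715) = 2.65295 yrs.
ΔP/P ≈ -D_mod · Δy = -2.65295 × (+0.025) = -0.066324 = -6.6324%.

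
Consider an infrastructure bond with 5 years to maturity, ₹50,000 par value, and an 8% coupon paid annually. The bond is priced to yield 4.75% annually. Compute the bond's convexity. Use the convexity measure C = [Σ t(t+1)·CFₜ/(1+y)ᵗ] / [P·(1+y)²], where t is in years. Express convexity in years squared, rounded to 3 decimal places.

22.707

With y = 0.0475:
  t   CF        PV=CF/(1+0.0475)^t    t·PV        t(t+1)·PV
  1     4,000.00     3,818.6158     3,818.6158       7,637.2315
  2     4,000.00     3,645.4566     7,290.9131      21,872.7394
  3     4,000.00     3,480.1495    10,440.4484      41,761.7936
  4     4,000.00     3,322.3384    13,289.3536      66,446.7678
  5    54,000.00    42,817.7263   214,088.6314   1,284,531.7887
  Σ                 57,084.2865   248,927.9623   1,422,250.3210
P = 57,084.2865.
Convexity = Σ t(t+1)·PV / [P·(1+y)²] = 1,422,250.3210 / (57,084.2865 × 1.097256) = 22.70656.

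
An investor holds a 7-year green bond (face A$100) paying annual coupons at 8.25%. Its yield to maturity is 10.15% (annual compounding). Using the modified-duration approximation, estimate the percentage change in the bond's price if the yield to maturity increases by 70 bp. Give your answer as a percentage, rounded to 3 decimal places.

Periodic yield y = 0.1015. Modified duration first:
  t   CF        PV=CF/(1+0.1015)^t    t·PV
  1         8.25         7.4898         7.4898
  2         8.25         6.7996        13.5992
  3         8.25         6.1731        18.5192
  4         8.25         5.6042        22.4169
  5         8.25         5.0878        25.4391
  6         8.25         4.6190        27.7139
  7       108.25        55.0220       385.1540
  Σ                     90.7955       500.3322
P = 90.7955; D_Mac = 5.51054 yrs; D_mod = 5.51054/(1+0.1015) = 5.00276 yrs.
ΔP/P ≈ -D_mod · Δy = -5.00276 × (+0.007) = -0.035019 = -3.5019%.

-3.502%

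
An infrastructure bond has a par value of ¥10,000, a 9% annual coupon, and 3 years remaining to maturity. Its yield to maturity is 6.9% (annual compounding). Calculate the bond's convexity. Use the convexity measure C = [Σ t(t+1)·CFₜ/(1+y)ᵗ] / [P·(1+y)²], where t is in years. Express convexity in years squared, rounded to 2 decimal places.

9.41

With y = 0.069:
  t   CF        PV=CF/(1+0.069)^t    t·PV        t(t+1)·PV
  1       900.00       841.9083       841.9083       1,683.8167
  2       900.00       787.5663     1,575.1325       4,725.3975
  3    10,900.00     8,922.6402    26,767.9207     107,071.6828
  Σ                 10,552.1148    29,184.9615     113,480.8970
P = 10,552.1148.
Convexity = Σ t(t+1)·PV / [P·(1+y)²] = 113,480.8970 / (10,552.1148 × 1.142761) = 9.41083.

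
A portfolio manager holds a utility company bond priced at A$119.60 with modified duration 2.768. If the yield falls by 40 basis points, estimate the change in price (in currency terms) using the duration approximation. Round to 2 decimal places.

+A$1.32

Duration approximation: ΔP/P ≈ -D_mod · Δy = -2.768 × (-0.004) = +0.011072.
ΔP ≈ 119.60 × (+0.011072) = +1.3242112.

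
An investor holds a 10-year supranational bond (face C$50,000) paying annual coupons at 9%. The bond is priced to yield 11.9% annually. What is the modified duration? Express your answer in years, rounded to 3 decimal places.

Periodic yield y = 0.119. First find Macaulay duration:
  t   CF        PV=CF/(1+0.119)^t    t·PV
  1     4,500.00     4,021.4477     4,021.4477
  2     4,500.00     3,593.7871     7,187.5741
  3     4,500.00     3,211.6060     9,634.8179
  4     4,500.00     2,870.0679    11,480.2715
  5     4,500.00     2,564.8506    12,824.2532
  6     4,500.00     2,292.0917    13,752.5504
  7     4,500.00     2,048.3393    14,338.3754
  8     4,500.00     1,830.5088    14,644.0704
  9     4,500.00     1,635.8434    14,722.5909
  10   54,500.00    17,704.9880   177,049.8801
  Σ                 41,773.5306   279,655.8317
P = 41,773.5306; Macaulay duration = 279,655.8317 / 41,773.5306 = 6.69457 years.
Modified duration = D_Mac / (1 + y) = 6.69457 / 1.119 = 5.98264 years.

5.983 years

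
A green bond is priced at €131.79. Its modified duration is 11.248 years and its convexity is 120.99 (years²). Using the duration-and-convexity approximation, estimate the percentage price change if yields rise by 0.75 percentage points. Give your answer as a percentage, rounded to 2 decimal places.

-8.10%

Duration effect: -D_mod·Δy = -11.248 × (+0.0075) = -0.084360
Convexity effect: ½·C·(Δy)² = 0.5 × 120.99 × (0.0075)² = +0.00340284375
ΔP/P ≈ -0.084360 + 0.00340284375 = -0.08095715625
= -8.095715625%.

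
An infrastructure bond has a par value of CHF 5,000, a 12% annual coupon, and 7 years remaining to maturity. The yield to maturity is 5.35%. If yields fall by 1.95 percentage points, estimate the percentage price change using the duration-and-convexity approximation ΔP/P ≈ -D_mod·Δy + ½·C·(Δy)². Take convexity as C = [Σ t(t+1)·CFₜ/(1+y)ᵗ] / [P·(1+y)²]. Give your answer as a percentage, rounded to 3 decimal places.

With y = 0.0535:
  t   CF        PV=CF/(1+0.0535)^t    t·PV        t(t+1)·PV
  1       600.00       569.5301       569.5301       1,139.0603
  2       600.00       540.6076     1,081.2153       3,243.6458
  3       600.00       513.1539     1,539.4617       6,157.8468
  4       600.00       487.0943     1,948.3774       9,741.8870
  5       600.00       462.3582     2,311.7909      13,870.7456
  6       600.00       438.8782     2,633.2692      18,432.8845
  7     5,600.00     3,888.1790    27,217.2528     217,738.0225
  Σ                  6,899.8014    37,300.8974     270,324.0923
P = 6,899.8014; D_Mac = 5.40608 yrs; D_mod = 5.13155 yrs; C = 35.30036.
Duration effect: -5.13155 × (-0.0195) = +0.100065
Convexity effect: 0.5 × 35.30036 × (-0.0195)² = +0.0067115
ΔP/P ≈ +0.100065 + 0.0067115 = +0.106777 = +10.6777%.

+10.678%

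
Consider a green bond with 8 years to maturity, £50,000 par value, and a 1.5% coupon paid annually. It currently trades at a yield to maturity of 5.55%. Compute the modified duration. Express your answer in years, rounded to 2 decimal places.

7.12 years

Periodic yield y = 0.0555. First find Macaulay duration:
  t   CF        PV=CF/(1+0.0555)^t    t·PV
  1       750.00       710.5637       710.5637
  2       750.00       673.2011     1,346.4021
  3       750.00       637.8030     1,913.4090
  4       750.00       604.2662     2,417.0649
  5       750.00       572.4929     2,862.4643
  6       750.00       542.3902     3,254.3412
  7       750.00       513.8704     3,597.0928
  8    50,750.00    32,943.5309   263,548.2474
  Σ                 37,198.1184   279,649.5853
P = 37,198.1184; Macaulay duration = 279,649.5853 / 37,198.1184 = 7.51784 years.
Modified duration = D_Mac / (1 + y) = 7.51784 / 1.0555 = 7.12254 years.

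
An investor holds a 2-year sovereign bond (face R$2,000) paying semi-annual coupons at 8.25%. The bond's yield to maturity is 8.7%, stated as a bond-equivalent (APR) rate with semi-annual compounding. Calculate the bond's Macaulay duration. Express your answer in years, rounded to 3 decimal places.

Periodic yield y = 0.0435. Discount each cash flow and weight by its period:
  t   CF        PV=CF/(1+0.0435)^t    t·PV
  1        82.50        79.0609        79.0609
  2        82.50        75.7651       151.5301
  3        82.50        72.6067       217.8200
  4     2,082.50     1,756.3667     7,025.4668
  Σ                  1,983.7993     7,473.8779
Price P = Σ PV = 1,983.7993.
Macaulay duration = Σ(t·PV) / P = 7,473.8779 / 1,983.7993 = 3.76746 half-year periods.
In years: 3.76746 / 2 = 1.88373 years.

1.884 years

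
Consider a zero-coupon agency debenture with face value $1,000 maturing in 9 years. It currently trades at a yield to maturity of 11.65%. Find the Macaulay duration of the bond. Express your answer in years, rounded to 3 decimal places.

A zero-coupon bond has a single cash flow at maturity, so its Macaulay duration equals its maturity: 9 years.

9.000 years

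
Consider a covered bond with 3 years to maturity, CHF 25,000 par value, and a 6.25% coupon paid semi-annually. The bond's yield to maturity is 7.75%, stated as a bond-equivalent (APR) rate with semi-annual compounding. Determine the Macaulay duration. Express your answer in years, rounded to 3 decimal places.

2.776 years

Periodic yield y = 0.03875. Discount each cash flow and weight by its period:
  t   CF        PV=CF/(1+0.03875)^t    t·PV
  1       781.25       752.1059       752.1059
  2       781.25       724.0490     1,448.0980
  3       781.25       697.0387     2,091.1162
  4       781.25       671.0361     2,684.1444
  5       781.25       646.0035     3,230.0173
  6    25,781.25    20,522.8537   123,137.1223
  Σ                 24,013.0869   133,342.6041
Price P = Σ PV = 24,013.0869.
Macaulay duration = Σ(t·PV) / P = 133,342.6041 / 24,013.0869 = 5.55291 half-year periods.
In years: 5.55291 / 2 = 2.77646 years.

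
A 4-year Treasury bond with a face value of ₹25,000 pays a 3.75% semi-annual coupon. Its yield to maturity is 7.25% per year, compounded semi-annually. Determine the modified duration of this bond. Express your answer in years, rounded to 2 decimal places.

3.60 years

Periodic yield y = 0.03625. First find Macaulay duration:
  t   CF        PV=CF/(1+0.03625)^t    t·PV
  1       468.75       452.3522       452.3522
  2       468.75       436.5281       873.0562
  3       468.75       421.2575     1,263.7725
  4       468.75       406.5211     1,626.0845
  5       468.75       392.3002     1,961.5012
  6       468.75       378.5768     2,271.4609
  7       468.75       365.3335     2,557.3344
  8    25,468.75    19,155.4025   153,243.2200
  Σ                 22,008.2720   164,248.7818
P = 22,008.2720; Macaulay duration = 164,248.7818 / 22,008.2720 = 7.46305 half-year periods = 3.73152 years.
Modified duration = D_Mac / (1 + y) = 3.73152 / 1.03625 = 3.60099 years.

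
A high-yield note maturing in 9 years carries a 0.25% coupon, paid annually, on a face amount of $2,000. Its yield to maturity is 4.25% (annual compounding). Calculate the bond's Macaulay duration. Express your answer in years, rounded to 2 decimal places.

8.89 years

Periodic yield y = 0.0425. Discount each cash flow and weight by its year:
  t   CF        PV=CF/(1+0.0425)^t    t·PV
  1         5.00         4.7962         4.7962
  2         5.00         4.6006         9.2013
  3         5.00         4.4131        13.2392
  4         5.00         4.2332        16.9327
  5         5.00         4.0606        20.3030
  6         5.00         3.8951        23.3703
  7         5.00         3.7363        26.1538
  8         5.00         3.5839        28.6716
  9     2,005.00     1,378.5731    12,407.1580
  Σ                  1,411.8920    12,549.8261
Price P = Σ PV = 1,411.8920.
Macaulay duration = Σ(t·PV) / P = 12,549.8261 / 1,411.8920 = 8.88866 years.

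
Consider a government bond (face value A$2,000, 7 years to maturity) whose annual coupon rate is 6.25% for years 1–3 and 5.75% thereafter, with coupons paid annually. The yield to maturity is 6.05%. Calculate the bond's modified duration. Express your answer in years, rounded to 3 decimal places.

5.556 years

Periodic yield y = 0.0605. First find Macaulay duration:
  t   CF        PV=CF/(1+0.0605)^t    t·PV
  1       125.00       117.8689       117.8689
  2       125.00       111.1447       222.2894
  3       125.00       104.8040       314.4121
  4       115.00        90.9191       363.6764
  5       115.00        85.7323       428.6615
  6       115.00        80.8414       485.0484
  7     2,115.00     1,401.9601     9,813.7209
  Σ                  1,993.2706    11,745.6776
P = 1,993.2706; Macaulay duration = 11,745.6776 / 1,993.2706 = 5.89267 years.
Modified duration = D_Mac / (1 + y) = 5.89267 / 1.0605 = 5.55650 years.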